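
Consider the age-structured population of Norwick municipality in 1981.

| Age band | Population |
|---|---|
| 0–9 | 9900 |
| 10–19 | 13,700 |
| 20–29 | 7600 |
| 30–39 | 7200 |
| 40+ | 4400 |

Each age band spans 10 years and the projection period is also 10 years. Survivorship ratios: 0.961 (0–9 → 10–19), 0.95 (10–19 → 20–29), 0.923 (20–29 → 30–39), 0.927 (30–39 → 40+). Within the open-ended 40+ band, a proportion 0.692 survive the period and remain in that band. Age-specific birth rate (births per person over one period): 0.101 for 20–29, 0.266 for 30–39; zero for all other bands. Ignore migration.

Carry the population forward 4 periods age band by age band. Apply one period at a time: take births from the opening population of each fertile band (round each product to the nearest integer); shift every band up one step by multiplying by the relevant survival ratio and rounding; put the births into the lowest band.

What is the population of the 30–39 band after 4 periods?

2260

— Period 1 —
Births: 7600 × 0.101 = 768, 7200 × 0.266 = 1915 → 2683
10–19: 9900 × 0.961 = 9514
20–29: 13700 × 0.95 = 13015
30–39: 7600 × 0.923 = 7015
40+: 7200 × 0.927 + 4400 × 0.692 = 6674 + 3045 = 9719
End of period: [2683, 9514, 13015, 7015, 9719]
— Period 2 —
Births: 13015 × 0.101 = 1315, 7015 × 0.266 = 1866 → 3181
10–19: 2683 × 0.961 = 2578
20–29: 9514 × 0.95 = 9038
30–39: 13015 × 0.923 = 12013
40+: 7015 × 0.927 + 9719 × 0.692 = 6503 + 6726 = 13229
End of period: [3181, 2578, 9038, 12013, 13229]
— Period 3 —
Births: 9038 × 0.101 = 913, 12013 × 0.266 = 3195 → 4108
10–19: 3181 × 0.961 = 3057
20–29: 2578 × 0.95 = 2449
30–39: 9038 × 0.923 = 8342
40+: 12013 × 0.927 + 13229 × 0.692 = 11136 + 9154 = 20290
End of period: [4108, 3057, 2449, 8342, 20290]
— Period 4 —
Births: 2449 × 0.101 = 247, 8342 × 0.266 = 2219 → 2466
10–19: 4108 × 0.961 = 3948
20–29: 3057 × 0.95 = 2904
30–39: 2449 × 0.923 = 2260
40+: 8342 × 0.927 + 20290 × 0.692 = 7733 + 14041 = 21774
End of period: [2466, 3948, 2904, 2260, 21774]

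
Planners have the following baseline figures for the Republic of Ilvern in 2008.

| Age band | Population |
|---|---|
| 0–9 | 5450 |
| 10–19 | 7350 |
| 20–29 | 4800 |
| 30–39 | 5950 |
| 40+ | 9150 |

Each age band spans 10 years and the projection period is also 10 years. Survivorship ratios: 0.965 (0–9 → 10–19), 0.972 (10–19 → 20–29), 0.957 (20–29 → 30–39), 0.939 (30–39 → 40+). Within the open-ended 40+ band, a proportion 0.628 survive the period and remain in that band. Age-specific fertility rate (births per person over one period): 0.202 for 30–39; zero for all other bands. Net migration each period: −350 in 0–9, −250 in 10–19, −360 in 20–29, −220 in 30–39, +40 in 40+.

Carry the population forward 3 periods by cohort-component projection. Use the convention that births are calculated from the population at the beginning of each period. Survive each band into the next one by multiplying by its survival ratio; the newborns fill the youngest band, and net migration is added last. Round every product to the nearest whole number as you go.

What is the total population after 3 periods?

18491

Period 1.
Births: 5950 * 0.202 = 1202
10–19: 5450 * 0.965 = 5259
20–29: 7350 * 0.972 = 7144
30–39: 4800 * 0.957 = 4594
40+: 5950 * 0.939 + 9150 * 0.628 = 5587 + 5746 = 11333
Net migration: 0–9 − 350 → 852; 10–19 − 250 → 5009; 20–29 − 360 → 6784; 30–39 − 220 → 4374; 40+ + 40 → 11373
Giving 852 / 5009 / 6784 / 4374 / 11373.
Period 2.
Births: 4374 * 0.202 = 884
10–19: 852 * 0.965 = 822
20–29: 5009 * 0.972 = 4869
30–39: 6784 * 0.957 = 6492
40+: 4374 * 0.939 + 11373 * 0.628 = 4107 + 7142 = 11249
Net migration: 0–9 − 350 → 534; 10–19 − 250 → 572; 20–29 − 360 → 4509; 30–39 − 220 → 6272; 40+ + 40 → 11289
Giving 534 / 572 / 4509 / 6272 / 11289.
Period 3.
Births: 6272 * 0.202 = 1267
10–19: 534 * 0.965 = 515
20–29: 572 * 0.972 = 556
30–39: 4509 * 0.957 = 4315
40+: 6272 * 0.939 + 11289 * 0.628 = 5889 + 7089 = 12978
Net migration: 0–9 − 350 → 917; 10–19 − 250 → 265; 20–29 − 360 → 196; 30–39 − 220 → 4095; 40+ + 40 → 13018
Giving 917 / 265 / 196 / 4095 / 13018.
Total after period 3: 917 + 265 + 196 + 4095 + 13018 = 18491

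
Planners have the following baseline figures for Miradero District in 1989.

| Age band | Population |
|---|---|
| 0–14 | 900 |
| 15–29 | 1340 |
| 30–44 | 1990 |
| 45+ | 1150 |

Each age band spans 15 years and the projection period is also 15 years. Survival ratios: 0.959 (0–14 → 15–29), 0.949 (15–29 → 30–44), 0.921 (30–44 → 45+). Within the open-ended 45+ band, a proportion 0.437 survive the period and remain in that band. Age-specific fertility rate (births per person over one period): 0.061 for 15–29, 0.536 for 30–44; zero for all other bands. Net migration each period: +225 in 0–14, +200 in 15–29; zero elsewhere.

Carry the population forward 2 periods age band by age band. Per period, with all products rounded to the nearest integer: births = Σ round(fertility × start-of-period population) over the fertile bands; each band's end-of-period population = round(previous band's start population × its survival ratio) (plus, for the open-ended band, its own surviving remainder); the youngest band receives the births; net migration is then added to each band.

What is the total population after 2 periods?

5692

Let group 1 be 0–14 through group 4 = 45+.
— Period 1 —
Births: 1340 × 0.061 = 82, 1990 × 0.536 = 1067 → 1149
Group 2: 900 × 0.959 = 863
Group 3: 1340 × 0.949 = 1272
Group 4: 1990 × 0.921 + 1150 × 0.437 = 1833 + 503 = 2336
Net migration: Group 1 + 225 → 1374; Group 2 + 200 → 1063
Giving 1374 / 1063 / 1272 / 2336.
— Period 2 —
Births: 1063 × 0.061 = 65, 1272 × 0.536 = 682 → 747
Group 2: 1374 × 0.959 = 1318
Group 3: 1063 × 0.949 = 1009
Group 4: 1272 × 0.921 + 2336 × 0.437 = 1172 + 1021 = 2193
Net migration: Group 1 + 225 → 972; Group 2 + 200 → 1518
Giving 972 / 1518 / 1009 / 2193.
Total after period 2: 972 + 1518 + 1009 + 2193 = 5692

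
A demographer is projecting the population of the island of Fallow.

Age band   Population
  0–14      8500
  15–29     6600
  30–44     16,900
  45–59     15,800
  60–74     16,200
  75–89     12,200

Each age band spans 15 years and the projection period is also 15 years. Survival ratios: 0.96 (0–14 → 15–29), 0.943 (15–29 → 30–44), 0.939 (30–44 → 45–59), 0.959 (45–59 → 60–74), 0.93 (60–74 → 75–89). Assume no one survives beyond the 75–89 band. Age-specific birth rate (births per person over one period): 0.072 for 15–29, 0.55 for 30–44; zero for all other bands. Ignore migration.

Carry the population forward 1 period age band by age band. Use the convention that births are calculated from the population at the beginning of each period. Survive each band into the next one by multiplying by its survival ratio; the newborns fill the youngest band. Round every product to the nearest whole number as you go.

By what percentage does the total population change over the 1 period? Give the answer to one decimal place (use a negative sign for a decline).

Period 1.
Births: 6600 * 0.072 = 475, 16900 * 0.55 = 9295 ⇒ total 9770
15–29: 8500 * 0.96 = 8160
30–44: 6600 * 0.943 = 6224
45–59: 16900 * 0.939 = 15869
60–74: 15800 * 0.959 = 15152
75–89: 16200 * 0.93 = 15066
→ [9770, 8160, 6224, 15869, 15152, 15066]
Total: 76200 → 70241; change = -5959; percentage change = -7.8%

-7.8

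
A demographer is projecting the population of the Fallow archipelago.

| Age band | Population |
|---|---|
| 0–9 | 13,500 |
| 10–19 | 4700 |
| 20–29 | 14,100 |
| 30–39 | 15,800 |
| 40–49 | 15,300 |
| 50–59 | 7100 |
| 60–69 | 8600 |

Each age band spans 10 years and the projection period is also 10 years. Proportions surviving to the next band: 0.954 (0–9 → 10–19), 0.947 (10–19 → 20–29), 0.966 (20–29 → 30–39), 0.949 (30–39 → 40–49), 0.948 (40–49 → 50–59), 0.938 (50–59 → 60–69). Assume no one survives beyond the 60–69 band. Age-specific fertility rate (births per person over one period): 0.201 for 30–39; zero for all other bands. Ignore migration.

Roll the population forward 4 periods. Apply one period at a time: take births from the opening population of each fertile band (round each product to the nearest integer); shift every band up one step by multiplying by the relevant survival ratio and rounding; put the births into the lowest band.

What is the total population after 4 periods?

34980

Numbering the bands 1..7 from youngest to oldest:
Period 1:
Births: 15800 * 0.201 = 3176
Band 2: 13500 * 0.954 = 12879
Band 3: 4700 * 0.947 = 4451
Band 4: 14100 * 0.966 = 13621
Band 5: 15800 * 0.949 = 14994
Band 6: 15300 * 0.948 = 14504
Band 7: 7100 * 0.938 = 6660
Population now: 0–9=3176, 10–19=12879, 20–29=4451, 30–39=13621, 40–49=14994, 50–59=14504, 60–69=6660
Period 2:
Births: 13621 * 0.201 = 2738
Band 2: 3176 * 0.954 = 3030
Band 3: 12879 * 0.947 = 12196
Band 4: 4451 * 0.966 = 4300
Band 5: 13621 * 0.949 = 12926
Band 6: 14994 * 0.948 = 14214
Band 7: 14504 * 0.938 = 13605
Population now: 0–9=2738, 10–19=3030, 20–29=12196, 30–39=4300, 40–49=12926, 50–59=14214, 60–69=13605
Period 3:
Births: 4300 * 0.201 = 864
Band 2: 2738 * 0.954 = 2612
Band 3: 3030 * 0.947 = 2869
Band 4: 12196 * 0.966 = 11781
Band 5: 4300 * 0.949 = 4081
Band 6: 12926 * 0.948 = 12254
Band 7: 14214 * 0.938 = 13333
Population now: 0–9=864, 10–19=2612, 20–29=2869, 30–39=11781, 40–49=4081, 50–59=12254, 60–69=13333
Period 4:
Births: 11781 * 0.201 = 2368
Band 2: 864 * 0.954 = 824
Band 3: 2612 * 0.947 = 2474
Band 4: 2869 * 0.966 = 2771
Band 5: 11781 * 0.949 = 11180
Band 6: 4081 * 0.948 = 3869
Band 7: 12254 * 0.938 = 11494
Population now: 0–9=2368, 10–19=824, 20–29=2474, 30–39=2771, 40–49=11180, 50–59=3869, 60–69=11494
Total after period 4: 2368 + 824 + 2474 + 2771 + 11180 + 3869 + 11494 = 34980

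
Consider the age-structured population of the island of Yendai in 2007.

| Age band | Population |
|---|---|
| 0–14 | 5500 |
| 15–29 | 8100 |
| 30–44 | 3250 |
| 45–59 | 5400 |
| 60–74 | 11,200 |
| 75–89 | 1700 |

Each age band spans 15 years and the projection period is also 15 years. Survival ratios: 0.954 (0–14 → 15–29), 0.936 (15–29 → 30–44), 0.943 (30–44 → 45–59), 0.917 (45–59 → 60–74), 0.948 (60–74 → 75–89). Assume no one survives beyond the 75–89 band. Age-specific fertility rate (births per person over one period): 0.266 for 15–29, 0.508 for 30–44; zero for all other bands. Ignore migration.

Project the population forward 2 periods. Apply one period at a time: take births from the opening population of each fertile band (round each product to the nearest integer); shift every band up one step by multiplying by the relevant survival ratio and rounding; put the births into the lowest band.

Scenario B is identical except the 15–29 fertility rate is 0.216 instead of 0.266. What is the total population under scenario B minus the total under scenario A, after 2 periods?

Period 1:
Births: 8100 * 0.266 = 2155  |  3250 * 0.508 = 1651 — total 3806
15–29: 5500 * 0.954 = 5247
30–44: 8100 * 0.936 = 7582
45–59: 3250 * 0.943 = 3065
60–74: 5400 * 0.917 = 4952
75–89: 11200 * 0.948 = 10618
Giving 3806 / 5247 / 7582 / 3065 / 4952 / 10618.
Period 2:
Births: 5247 * 0.266 = 1396  |  7582 * 0.508 = 3852 — total 5248
15–29: 3806 * 0.954 = 3631
30–44: 5247 * 0.936 = 4911
45–59: 7582 * 0.943 = 7150
60–74: 3065 * 0.917 = 2811
75–89: 4952 * 0.948 = 4694
Giving 5248 / 3631 / 4911 / 7150 / 2811 / 4694.
Scenario A total after 2 periods: 28445
Scenario B projection —
Period 1:
Births: 8100 * 0.216 = 1750  |  3250 * 0.508 = 1651 — total 3401
15–29: 5500 * 0.954 = 5247
30–44: 8100 * 0.936 = 7582
45–59: 3250 * 0.943 = 3065
60–74: 5400 * 0.917 = 4952
75–89: 11200 * 0.948 = 10618
Giving 3401 / 5247 / 7582 / 3065 / 4952 / 10618.
Period 2:
Births: 5247 * 0.216 = 1133  |  7582 * 0.508 = 3852 — total 4985
15–29: 3401 * 0.954 = 3245
30–44: 5247 * 0.936 = 4911
45–59: 7582 * 0.943 = 7150
60–74: 3065 * 0.917 = 2811
75–89: 4952 * 0.948 = 4694
Giving 4985 / 3245 / 4911 / 7150 / 2811 / 4694.
Scenario B total after 2 periods: 27796
Difference B − A = 27796 − 28445 = -649

-649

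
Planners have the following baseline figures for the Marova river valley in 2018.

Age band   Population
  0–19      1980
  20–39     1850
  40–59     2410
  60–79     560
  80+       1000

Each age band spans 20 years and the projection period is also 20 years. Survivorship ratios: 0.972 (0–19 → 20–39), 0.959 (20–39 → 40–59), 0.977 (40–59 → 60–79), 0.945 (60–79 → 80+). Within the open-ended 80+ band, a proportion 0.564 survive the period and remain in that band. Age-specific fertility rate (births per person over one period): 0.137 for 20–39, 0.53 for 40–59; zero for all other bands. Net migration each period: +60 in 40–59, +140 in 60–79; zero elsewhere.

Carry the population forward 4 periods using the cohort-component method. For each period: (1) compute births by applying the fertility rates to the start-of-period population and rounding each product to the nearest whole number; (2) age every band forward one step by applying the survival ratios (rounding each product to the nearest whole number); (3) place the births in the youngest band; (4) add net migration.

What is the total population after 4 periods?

8805

After projecting period 1:
Births: 1850 × 0.137 = 253, 2410 × 0.53 = 1277 — total 1530
20–39: 1980 × 0.972 = 1925
40–59: 1850 × 0.959 = 1774
60–79: 2410 × 0.977 = 2355
80+: 560 × 0.945 + 1000 × 0.564 = 529 + 564 = 1093
Net migration: 40–59 + 60 → 1834; 60–79 + 140 → 2495
→ [1530, 1925, 1834, 2495, 1093]
After projecting period 2:
Births: 1925 × 0.137 = 264, 1834 × 0.53 = 972 — total 1236
20–39: 1530 × 0.972 = 1487
40–59: 1925 × 0.959 = 1846
60–79: 1834 × 0.977 = 1792
80+: 2495 × 0.945 + 1093 × 0.564 = 2358 + 616 = 2974
Net migration: 40–59 + 60 → 1906; 60–79 + 140 → 1932
→ [1236, 1487, 1906, 1932, 2974]
After projecting period 3:
Births: 1487 × 0.137 = 204, 1906 × 0.53 = 1010 — total 1214
20–39: 1236 × 0.972 = 1201
40–59: 1487 × 0.959 = 1426
60–79: 1906 × 0.977 = 1862
80+: 1932 × 0.945 + 2974 × 0.564 = 1826 + 1677 = 3503
Net migration: 40–59 + 60 → 1486; 60–79 + 140 → 2002
→ [1214, 1201, 1486, 2002, 3503]
After projecting period 4:
Births: 1201 × 0.137 = 165, 1486 × 0.53 = 788 — total 953
20–39: 1214 × 0.972 = 1180
40–59: 1201 × 0.959 = 1152
60–79: 1486 × 0.977 = 1452
80+: 2002 × 0.945 + 3503 × 0.564 = 1892 + 1976 = 3868
Net migration: 40–59 + 60 → 1212; 60–79 + 140 → 1592
→ [953, 1180, 1212, 1592, 3868]
Total after period 4: 953 + 1180 + 1212 + 1592 + 3868 = 8805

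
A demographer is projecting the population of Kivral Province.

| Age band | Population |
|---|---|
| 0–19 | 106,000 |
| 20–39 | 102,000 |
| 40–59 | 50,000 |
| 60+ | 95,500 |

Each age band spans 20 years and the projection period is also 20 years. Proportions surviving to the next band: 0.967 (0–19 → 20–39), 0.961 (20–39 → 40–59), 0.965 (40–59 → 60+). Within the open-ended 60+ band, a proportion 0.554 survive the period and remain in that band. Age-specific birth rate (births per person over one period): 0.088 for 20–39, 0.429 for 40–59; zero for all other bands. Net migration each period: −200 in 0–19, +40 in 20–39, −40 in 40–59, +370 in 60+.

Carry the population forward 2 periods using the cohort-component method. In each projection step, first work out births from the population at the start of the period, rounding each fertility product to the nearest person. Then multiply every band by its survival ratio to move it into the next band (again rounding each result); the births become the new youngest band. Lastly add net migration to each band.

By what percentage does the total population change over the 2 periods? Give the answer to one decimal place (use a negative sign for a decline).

-6.7

Period 1:
Births: 102000 × 0.088 = 8976, 50000 × 0.429 = 21450 → 30426
20–39: 106000 × 0.967 = 102502
40–59: 102000 × 0.961 = 98022
60+: 50000 × 0.965 + 95500 × 0.554 = 48250 + 52907 = 101157
Net migration: 0–19 − 200 → 30226; 20–39 + 40 → 102542; 40–59 − 40 → 97982; 60+ + 370 → 101527
Giving 30226 / 102542 / 97982 / 101527.
Period 2:
Births: 102542 × 0.088 = 9024, 97982 × 0.429 = 42034 → 51058
20–39: 30226 × 0.967 = 29229
40–59: 102542 × 0.961 = 98543
60+: 97982 × 0.965 + 101527 × 0.554 = 94553 + 56246 = 150799
Net migration: 0–19 − 200 → 50858; 20–39 + 40 → 29269; 40–59 − 40 → 98503; 60+ + 370 → 151169
Giving 50858 / 29269 / 98503 / 151169.
Total: 353500 → 329799; change = -23701; percentage change = -6.7%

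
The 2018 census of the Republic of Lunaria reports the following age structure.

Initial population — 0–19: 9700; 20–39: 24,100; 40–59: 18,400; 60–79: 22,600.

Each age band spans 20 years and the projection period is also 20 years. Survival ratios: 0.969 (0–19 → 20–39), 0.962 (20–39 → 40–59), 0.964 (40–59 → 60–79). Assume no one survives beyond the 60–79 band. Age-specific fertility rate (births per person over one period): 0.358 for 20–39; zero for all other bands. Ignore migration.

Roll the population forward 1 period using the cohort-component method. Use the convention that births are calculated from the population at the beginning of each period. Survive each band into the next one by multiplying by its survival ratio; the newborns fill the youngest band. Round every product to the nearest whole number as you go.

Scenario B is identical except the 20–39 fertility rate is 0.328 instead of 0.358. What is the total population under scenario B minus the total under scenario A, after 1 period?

-723

Let band 1 be 0–19 through band 4 = 60–79.
[period 1]
Births: 24100 × 0.358 = 8628
Band 2: 9700 × 0.969 = 9399
Band 3: 24100 × 0.962 = 23184
Band 4: 18400 × 0.964 = 17738
Population now: 0–19=8628, 20–39=9399, 40–59=23184, 60–79=17738
Scenario A total after 1 period: 58949
Scenario B projection —
[period 1]
Births: 24100 × 0.328 = 7905
Band 2: 9700 × 0.969 = 9399
Band 3: 24100 × 0.962 = 23184
Band 4: 18400 × 0.964 = 17738
Population now: 0–19=7905, 20–39=9399, 40–59=23184, 60–79=17738
Scenario B total after 1 period: 58226
Difference B − A = 58226 − 58949 = -723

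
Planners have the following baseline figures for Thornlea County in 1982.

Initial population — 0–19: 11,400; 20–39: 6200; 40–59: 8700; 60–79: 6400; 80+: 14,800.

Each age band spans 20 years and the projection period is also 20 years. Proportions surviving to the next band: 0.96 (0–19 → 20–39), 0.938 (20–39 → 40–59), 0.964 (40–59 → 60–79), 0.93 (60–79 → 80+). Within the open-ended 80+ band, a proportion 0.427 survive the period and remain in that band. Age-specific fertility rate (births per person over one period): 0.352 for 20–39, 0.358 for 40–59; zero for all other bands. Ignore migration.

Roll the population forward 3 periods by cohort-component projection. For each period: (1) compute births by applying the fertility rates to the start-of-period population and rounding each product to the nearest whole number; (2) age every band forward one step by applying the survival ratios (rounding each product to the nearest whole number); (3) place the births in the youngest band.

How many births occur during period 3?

Let group 1 be 0–19 through group 5 = 80+.
[period 1]
Births: 6200 * 0.352 = 2182, 8700 * 0.358 = 3115 → total 5297
Group 2: 11400 * 0.96 = 10944
Group 3: 6200 * 0.938 = 5816
Group 4: 8700 * 0.964 = 8387
Group 5: 6400 * 0.93 + 14800 * 0.427 = 5952 + 6320 = 12272
End of period: [5297, 10944, 5816, 8387, 12272]
[period 2]
Births: 10944 * 0.352 = 3852, 5816 * 0.358 = 2082 → total 5934
Group 2: 5297 * 0.96 = 5085
Group 3: 10944 * 0.938 = 10265
Group 4: 5816 * 0.964 = 5607
Group 5: 8387 * 0.93 + 12272 * 0.427 = 7800 + 5240 = 13040
End of period: [5934, 5085, 10265, 5607, 13040]
[period 3]
Births: 5085 * 0.352 = 1790, 10265 * 0.358 = 3675 → total 5465
Group 2: 5934 * 0.96 = 5697
Group 3: 5085 * 0.938 = 4770
Group 4: 10265 * 0.964 = 9895
Group 5: 5607 * 0.93 + 13040 * 0.427 = 5215 + 5568 = 10783
End of period: [5465, 5697, 4770, 9895, 10783]

5465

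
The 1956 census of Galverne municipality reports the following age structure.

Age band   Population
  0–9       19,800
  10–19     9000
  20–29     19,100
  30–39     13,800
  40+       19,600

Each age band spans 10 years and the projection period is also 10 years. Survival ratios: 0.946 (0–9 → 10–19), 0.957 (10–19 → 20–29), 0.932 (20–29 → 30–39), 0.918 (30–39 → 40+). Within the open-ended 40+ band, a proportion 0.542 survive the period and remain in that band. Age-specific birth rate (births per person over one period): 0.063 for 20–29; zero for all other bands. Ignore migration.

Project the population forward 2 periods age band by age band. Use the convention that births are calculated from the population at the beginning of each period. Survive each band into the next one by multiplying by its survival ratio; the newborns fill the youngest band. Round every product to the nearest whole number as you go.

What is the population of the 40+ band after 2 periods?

28965

Period 1.
Births: 19100 × 0.063 = 1203
10–19: 19800 × 0.946 = 18731
20–29: 9000 × 0.957 = 8613
30–39: 19100 × 0.932 = 17801
40+: 13800 × 0.918 + 19600 × 0.542 = 12668 + 10623 = 23291
End of period: [1203, 18731, 8613, 17801, 23291]
Period 2.
Births: 8613 × 0.063 = 543
10–19: 1203 × 0.946 = 1138
20–29: 18731 × 0.957 = 17926
30–39: 8613 × 0.932 = 8027
40+: 17801 × 0.918 + 23291 × 0.542 = 16341 + 12624 = 28965
End of period: [543, 1138, 17926, 8027, 28965]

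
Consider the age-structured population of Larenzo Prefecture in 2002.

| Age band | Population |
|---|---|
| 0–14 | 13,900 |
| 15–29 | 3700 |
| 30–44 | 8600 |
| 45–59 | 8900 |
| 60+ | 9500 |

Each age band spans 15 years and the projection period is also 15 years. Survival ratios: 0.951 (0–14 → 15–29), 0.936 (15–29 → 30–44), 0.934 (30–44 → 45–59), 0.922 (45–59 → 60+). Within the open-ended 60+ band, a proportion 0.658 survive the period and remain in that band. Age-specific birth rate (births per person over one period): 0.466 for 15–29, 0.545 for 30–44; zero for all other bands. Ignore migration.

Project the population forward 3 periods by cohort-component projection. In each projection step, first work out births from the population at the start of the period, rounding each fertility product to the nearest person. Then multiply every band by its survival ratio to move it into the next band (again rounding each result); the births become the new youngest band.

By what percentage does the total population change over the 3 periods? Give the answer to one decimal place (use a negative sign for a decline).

9.0

Period 1:
Births: 3700 × 0.466 = 1724, 8600 × 0.545 = 4687 → total 6411
15–29: 13900 × 0.951 = 13219
30–44: 3700 × 0.936 = 3463
45–59: 8600 × 0.934 = 8032
60+: 8900 × 0.922 + 9500 × 0.658 = 8206 + 6251 = 14457
Giving 6411 / 13219 / 3463 / 8032 / 14457.
Period 2:
Births: 13219 × 0.466 = 6160, 3463 × 0.545 = 1887 → total 8047
15–29: 6411 × 0.951 = 6097
30–44: 13219 × 0.936 = 12373
45–59: 3463 × 0.934 = 3234
60+: 8032 × 0.922 + 14457 × 0.658 = 7406 + 9513 = 16919
Giving 8047 / 6097 / 12373 / 3234 / 16919.
Period 3:
Births: 6097 × 0.466 = 2841, 12373 × 0.545 = 6743 → total 9584
15–29: 8047 × 0.951 = 7653
30–44: 6097 × 0.936 = 5707
45–59: 12373 × 0.934 = 11556
60+: 3234 × 0.922 + 16919 × 0.658 = 2982 + 11133 = 14115
Giving 9584 / 7653 / 5707 / 11556 / 14115.
Total: 44600 → 48615; change = 4015; percentage change = 9.0%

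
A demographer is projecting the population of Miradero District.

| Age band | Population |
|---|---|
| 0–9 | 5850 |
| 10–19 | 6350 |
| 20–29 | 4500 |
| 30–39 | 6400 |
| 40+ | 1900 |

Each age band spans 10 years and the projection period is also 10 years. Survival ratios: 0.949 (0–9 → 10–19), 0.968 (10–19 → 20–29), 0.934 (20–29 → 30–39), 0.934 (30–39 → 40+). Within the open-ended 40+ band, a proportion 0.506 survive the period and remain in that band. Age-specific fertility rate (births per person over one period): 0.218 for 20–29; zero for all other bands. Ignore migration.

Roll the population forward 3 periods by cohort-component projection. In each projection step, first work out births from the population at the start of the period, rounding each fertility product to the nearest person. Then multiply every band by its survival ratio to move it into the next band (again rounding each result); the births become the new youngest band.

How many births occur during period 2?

1340

(Bands numbered youngest = 1 to oldest = 5.)
— Period 1 —
Births: 4500 * 0.218 = 981
Band 2: 5850 * 0.949 = 5552
Band 3: 6350 * 0.968 = 6147
Band 4: 4500 * 0.934 = 4203
Band 5: 6400 * 0.934 + 1900 * 0.506 = 5978 + 961 = 6939
Giving 981 / 5552 / 6147 / 4203 / 6939.
— Period 2 —
Births: 6147 * 0.218 = 1340
Band 2: 981 * 0.949 = 931
Band 3: 5552 * 0.968 = 5374
Band 4: 6147 * 0.934 = 5741
Band 5: 4203 * 0.934 + 6939 * 0.506 = 3926 + 3511 = 7437
Giving 1340 / 931 / 5374 / 5741 / 7437.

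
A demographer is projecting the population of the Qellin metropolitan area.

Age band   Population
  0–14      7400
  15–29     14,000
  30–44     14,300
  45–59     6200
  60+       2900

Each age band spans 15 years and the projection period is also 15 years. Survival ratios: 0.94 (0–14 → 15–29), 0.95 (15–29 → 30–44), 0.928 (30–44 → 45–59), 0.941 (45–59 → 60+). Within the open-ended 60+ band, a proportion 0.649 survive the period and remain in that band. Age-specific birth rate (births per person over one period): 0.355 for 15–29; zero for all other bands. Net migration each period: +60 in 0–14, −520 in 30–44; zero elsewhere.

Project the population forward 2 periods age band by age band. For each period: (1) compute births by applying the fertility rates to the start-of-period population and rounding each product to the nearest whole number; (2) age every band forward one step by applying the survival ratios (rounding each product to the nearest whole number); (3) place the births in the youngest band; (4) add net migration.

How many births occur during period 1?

4970

Period 1:
Births: 14000 × 0.355 = 4970
15–29: 7400 × 0.94 = 6956
30–44: 14000 × 0.95 = 13300
45–59: 14300 × 0.928 = 13270
60+: 6200 × 0.941 + 2900 × 0.649 = 5834 + 1882 = 7716
Net migration: 0–14 + 60 → 5030; 30–44 − 520 → 12780
→ [5030, 6956, 12780, 13270, 7716]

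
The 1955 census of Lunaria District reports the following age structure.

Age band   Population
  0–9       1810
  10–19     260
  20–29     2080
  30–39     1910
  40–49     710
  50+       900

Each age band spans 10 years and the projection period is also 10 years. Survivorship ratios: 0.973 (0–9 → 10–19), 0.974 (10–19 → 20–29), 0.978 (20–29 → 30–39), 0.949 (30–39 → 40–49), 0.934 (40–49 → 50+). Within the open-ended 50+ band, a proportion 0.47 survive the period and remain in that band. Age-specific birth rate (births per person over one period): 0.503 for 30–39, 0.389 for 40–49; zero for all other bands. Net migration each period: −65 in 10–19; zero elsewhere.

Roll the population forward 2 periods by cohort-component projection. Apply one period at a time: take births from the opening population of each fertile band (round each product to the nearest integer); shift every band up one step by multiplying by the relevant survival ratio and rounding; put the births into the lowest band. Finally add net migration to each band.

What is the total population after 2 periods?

Numbering the bands 1..6 from youngest to oldest:
Period 1.
Births: 1910 * 0.503 = 961 ; 710 * 0.389 = 276 ⇒ total 1237
Band 2: 1810 * 0.973 = 1761
Band 3: 260 * 0.974 = 253
Band 4: 2080 * 0.978 = 2034
Band 5: 1910 * 0.949 = 1813
Band 6: 710 * 0.934 + 900 * 0.47 = 663 + 423 = 1086
Net migration: Band 2 − 65 → 1696
Giving 1237 / 1696 / 253 / 2034 / 1813 / 1086.
Period 2.
Births: 2034 * 0.503 = 1023 ; 1813 * 0.389 = 705 ⇒ total 1728
Band 2: 1237 * 0.973 = 1204
Band 3: 1696 * 0.974 = 1652
Band 4: 253 * 0.978 = 247
Band 5: 2034 * 0.949 = 1930
Band 6: 1813 * 0.934 + 1086 * 0.47 = 1693 + 510 = 2203
Net migration: Band 2 − 65 → 1139
Giving 1728 / 1139 / 1652 / 247 / 1930 / 2203.
Total after period 2: 1728 + 1139 + 1652 + 247 + 1930 + 2203 = 8899

8899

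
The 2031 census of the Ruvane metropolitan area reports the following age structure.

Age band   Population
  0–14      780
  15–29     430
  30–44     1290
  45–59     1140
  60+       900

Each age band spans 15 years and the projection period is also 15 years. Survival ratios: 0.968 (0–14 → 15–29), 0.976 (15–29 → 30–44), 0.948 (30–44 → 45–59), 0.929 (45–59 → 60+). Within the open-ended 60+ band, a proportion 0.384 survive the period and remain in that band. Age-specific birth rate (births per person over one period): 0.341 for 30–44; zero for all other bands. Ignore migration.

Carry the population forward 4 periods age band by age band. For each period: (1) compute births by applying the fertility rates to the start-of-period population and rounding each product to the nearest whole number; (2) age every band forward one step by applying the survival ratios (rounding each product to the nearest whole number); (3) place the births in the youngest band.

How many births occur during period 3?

251

Numbering the groups 1..5 from youngest to oldest:
[period 1]
Births: 1290 × 0.341 = 440
Group 2: 780 × 0.968 = 755
Group 3: 430 × 0.976 = 420
Group 4: 1290 × 0.948 = 1223
Group 5: 1140 × 0.929 + 900 × 0.384 = 1059 + 346 = 1405
→ [440, 755, 420, 1223, 1405]
[period 2]
Births: 420 × 0.341 = 143
Group 2: 440 × 0.968 = 426
Group 3: 755 × 0.976 = 737
Group 4: 420 × 0.948 = 398
Group 5: 1223 × 0.929 + 1405 × 0.384 = 1136 + 540 = 1676
→ [143, 426, 737, 398, 1676]
[period 3]
Births: 737 × 0.341 = 251
Group 2: 143 × 0.968 = 138
Group 3: 426 × 0.976 = 416
Group 4: 737 × 0.948 = 699
Group 5: 398 × 0.929 + 1676 × 0.384 = 370 + 644 = 1014
→ [251, 138, 416, 699, 1014]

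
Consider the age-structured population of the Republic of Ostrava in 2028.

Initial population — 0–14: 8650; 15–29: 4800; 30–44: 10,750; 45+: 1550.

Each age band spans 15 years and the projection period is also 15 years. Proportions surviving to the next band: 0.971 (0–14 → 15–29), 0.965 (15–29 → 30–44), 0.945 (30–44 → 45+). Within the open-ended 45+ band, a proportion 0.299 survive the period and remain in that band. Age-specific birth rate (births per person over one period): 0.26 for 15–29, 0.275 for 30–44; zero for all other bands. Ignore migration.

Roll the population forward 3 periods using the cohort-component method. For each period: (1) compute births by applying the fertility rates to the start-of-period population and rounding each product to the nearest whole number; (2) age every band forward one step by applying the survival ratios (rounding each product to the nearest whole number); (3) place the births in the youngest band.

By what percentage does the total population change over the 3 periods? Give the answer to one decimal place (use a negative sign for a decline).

Let group 1 be 0–14 through group 4 = 45+.
[period 1]
Births: 4800 × 0.26 = 1248, 10750 × 0.275 = 2956 — total 4204
Group 2: 8650 × 0.971 = 8399
Group 3: 4800 × 0.965 = 4632
Group 4: 10750 × 0.945 + 1550 × 0.299 = 10159 + 463 = 10622
Giving 4204 / 8399 / 4632 / 10622.
[period 2]
Births: 8399 × 0.26 = 2184, 4632 × 0.275 = 1274 — total 3458
Group 2: 4204 × 0.971 = 4082
Group 3: 8399 × 0.965 = 8105
Group 4: 4632 × 0.945 + 10622 × 0.299 = 4377 + 3176 = 7553
Giving 3458 / 4082 / 8105 / 7553.
[period 3]
Births: 4082 × 0.26 = 1061, 8105 × 0.275 = 2229 — total 3290
Group 2: 3458 × 0.971 = 3358
Group 3: 4082 × 0.965 = 3939
Group 4: 8105 × 0.945 + 7553 × 0.299 = 7659 + 2258 = 9917
Giving 3290 / 3358 / 3939 / 9917.
Total: 25750 → 20504; change = -5246; percentage change = -20.4%

-20.4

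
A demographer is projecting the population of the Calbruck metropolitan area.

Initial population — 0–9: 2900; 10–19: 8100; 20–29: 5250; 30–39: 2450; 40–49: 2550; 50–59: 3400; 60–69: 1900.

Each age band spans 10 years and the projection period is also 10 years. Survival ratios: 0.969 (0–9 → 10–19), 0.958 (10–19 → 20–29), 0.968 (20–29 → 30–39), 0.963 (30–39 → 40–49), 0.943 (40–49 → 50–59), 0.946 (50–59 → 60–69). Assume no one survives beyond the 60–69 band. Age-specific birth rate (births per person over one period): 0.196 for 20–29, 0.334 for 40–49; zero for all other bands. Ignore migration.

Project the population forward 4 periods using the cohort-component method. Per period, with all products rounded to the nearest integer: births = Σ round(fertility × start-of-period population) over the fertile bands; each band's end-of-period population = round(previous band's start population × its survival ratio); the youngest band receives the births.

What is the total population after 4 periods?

22385

Period 1:
Births: 5250 × 0.196 = 1029  |  2550 × 0.334 = 852 → total 1881
10–19: 2900 × 0.969 = 2810
20–29: 8100 × 0.958 = 7760
30–39: 5250 × 0.968 = 5082
40–49: 2450 × 0.963 = 2359
50–59: 2550 × 0.943 = 2405
60–69: 3400 × 0.946 = 3216
Giving 1881 / 2810 / 7760 / 5082 / 2359 / 2405 / 3216.
Period 2:
Births: 7760 × 0.196 = 1521  |  2359 × 0.334 = 788 → total 2309
10–19: 1881 × 0.969 = 1823
20–29: 2810 × 0.958 = 2692
30–39: 7760 × 0.968 = 7512
40–49: 5082 × 0.963 = 4894
50–59: 2359 × 0.943 = 2225
60–69: 2405 × 0.946 = 2275
Giving 2309 / 1823 / 2692 / 7512 / 4894 / 2225 / 2275.
Period 3:
Births: 2692 × 0.196 = 528  |  4894 × 0.334 = 1635 → total 2163
10–19: 2309 × 0.969 = 2237
20–29: 1823 × 0.958 = 1746
30–39: 2692 × 0.968 = 2606
40–49: 7512 × 0.963 = 7234
50–59: 4894 × 0.943 = 4615
60–69: 2225 × 0.946 = 2105
Giving 2163 / 2237 / 1746 / 2606 / 7234 / 4615 / 2105.
Period 4:
Births: 1746 × 0.196 = 342  |  7234 × 0.334 = 2416 → total 2758
10–19: 2163 × 0.969 = 2096
20–29: 2237 × 0.958 = 2143
30–39: 1746 × 0.968 = 1690
40–49: 2606 × 0.963 = 2510
50–59: 7234 × 0.943 = 6822
60–69: 4615 × 0.946 = 4366
Giving 2758 / 2096 / 2143 / 1690 / 2510 / 6822 / 4366.
Total after period 4: 2758 + 2096 + 2143 + 1690 + 2510 + 6822 + 4366 = 22385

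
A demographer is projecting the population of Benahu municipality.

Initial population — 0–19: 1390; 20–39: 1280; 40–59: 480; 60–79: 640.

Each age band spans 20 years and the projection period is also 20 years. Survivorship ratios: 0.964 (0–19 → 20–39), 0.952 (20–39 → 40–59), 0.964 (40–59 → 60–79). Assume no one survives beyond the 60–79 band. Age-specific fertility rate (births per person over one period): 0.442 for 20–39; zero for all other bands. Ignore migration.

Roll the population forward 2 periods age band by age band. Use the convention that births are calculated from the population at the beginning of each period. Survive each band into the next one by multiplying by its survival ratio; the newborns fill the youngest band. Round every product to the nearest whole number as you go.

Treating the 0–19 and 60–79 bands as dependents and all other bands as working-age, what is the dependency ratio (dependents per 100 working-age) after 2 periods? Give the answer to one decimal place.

97.0

Call the groups 1 to 4, youngest first.
[period 1]
Births: 1280 * 0.442 = 566
Group 2: 1390 * 0.964 = 1340
Group 3: 1280 * 0.952 = 1219
Group 4: 480 * 0.964 = 463
End of period: [566, 1340, 1219, 463]
[period 2]
Births: 1340 * 0.442 = 592
Group 2: 566 * 0.964 = 546
Group 3: 1340 * 0.952 = 1276
Group 4: 1219 * 0.964 = 1175
End of period: [592, 546, 1276, 1175]
Dependents (band 0–19 + band 60–79) = 592 + 1175 = 1767; working-age = 1822; ratio = 1767/1822 × 100 = 97.0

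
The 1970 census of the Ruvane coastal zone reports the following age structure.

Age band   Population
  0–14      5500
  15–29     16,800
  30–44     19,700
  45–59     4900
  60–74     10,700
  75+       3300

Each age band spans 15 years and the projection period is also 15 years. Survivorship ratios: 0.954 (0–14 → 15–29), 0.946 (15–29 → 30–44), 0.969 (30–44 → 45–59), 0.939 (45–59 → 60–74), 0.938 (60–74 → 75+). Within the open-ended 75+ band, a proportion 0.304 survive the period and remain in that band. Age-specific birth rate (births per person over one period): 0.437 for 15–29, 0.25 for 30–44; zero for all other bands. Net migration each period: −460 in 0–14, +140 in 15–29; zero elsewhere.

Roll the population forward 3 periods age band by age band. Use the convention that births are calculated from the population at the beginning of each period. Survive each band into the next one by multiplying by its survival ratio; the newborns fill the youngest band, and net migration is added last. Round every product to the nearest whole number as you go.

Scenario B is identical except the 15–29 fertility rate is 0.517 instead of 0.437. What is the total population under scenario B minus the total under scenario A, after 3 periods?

3199

(Groups numbered youngest = 1 to oldest = 6.)
Period 1:
Births: 16800 * 0.437 = 7342, 19700 * 0.25 = 4925 → total 12267
Group 2: 5500 * 0.954 = 5247
Group 3: 16800 * 0.946 = 15893
Group 4: 19700 * 0.969 = 19089
Group 5: 4900 * 0.939 = 4601
Group 6: 10700 * 0.938 + 3300 * 0.304 = 10037 + 1003 = 11040
Net migration: Group 1 − 460 → 11807; Group 2 + 140 → 5387
→ [11807, 5387, 15893, 19089, 4601, 11040]
Period 2:
Births: 5387 * 0.437 = 2354, 15893 * 0.25 = 3973 → total 6327
Group 2: 11807 * 0.954 = 11264
Group 3: 5387 * 0.946 = 5096
Group 4: 15893 * 0.969 = 15400
Group 5: 19089 * 0.939 = 17925
Group 6: 4601 * 0.938 + 11040 * 0.304 = 4316 + 3356 = 7672
Net migration: Group 1 − 460 → 5867; Group 2 + 140 → 11404
→ [5867, 11404, 5096, 15400, 17925, 7672]
Period 3:
Births: 11404 * 0.437 = 4984, 5096 * 0.25 = 1274 → total 6258
Group 2: 5867 * 0.954 = 5597
Group 3: 11404 * 0.946 = 10788
Group 4: 5096 * 0.969 = 4938
Group 5: 15400 * 0.939 = 14461
Group 6: 17925 * 0.938 + 7672 * 0.304 = 16814 + 2332 = 19146
Net migration: Group 1 − 460 → 5798; Group 2 + 140 → 5737
→ [5798, 5737, 10788, 4938, 14461, 19146]
Scenario A total after 3 periods: 60868
Scenario B projection —
Period 1:
Births: 16800 * 0.517 = 8686, 19700 * 0.25 = 4925 → total 13611
Group 2: 5500 * 0.954 = 5247
Group 3: 16800 * 0.946 = 15893
Group 4: 19700 * 0.969 = 19089
Group 5: 4900 * 0.939 = 4601
Group 6: 10700 * 0.938 + 3300 * 0.304 = 10037 + 1003 = 11040
Net migration: Group 1 − 460 → 13151; Group 2 + 140 → 5387
→ [13151, 5387, 15893, 19089, 4601, 11040]
Period 2:
Births: 5387 * 0.517 = 2785, 15893 * 0.25 = 3973 → total 6758
Group 2: 13151 * 0.954 = 12546
Group 3: 5387 * 0.946 = 5096
Group 4: 15893 * 0.969 = 15400
Group 5: 19089 * 0.939 = 17925
Group 6: 4601 * 0.938 + 11040 * 0.304 = 4316 + 3356 = 7672
Net migration: Group 1 − 460 → 6298; Group 2 + 140 → 12686
→ [6298, 12686, 5096, 15400, 17925, 7672]
Period 3:
Births: 12686 * 0.517 = 6559, 5096 * 0.25 = 1274 → total 7833
Group 2: 6298 * 0.954 = 6008
Group 3: 12686 * 0.946 = 12001
Group 4: 5096 * 0.969 = 4938
Group 5: 15400 * 0.939 = 14461
Group 6: 17925 * 0.938 + 7672 * 0.304 = 16814 + 2332 = 19146
Net migration: Group 1 − 460 → 7373; Group 2 + 140 → 6148
→ [7373, 6148, 12001, 4938, 14461, 19146]
Scenario B total after 3 periods: 64067
Difference B − A = 64067 − 60868 = 3199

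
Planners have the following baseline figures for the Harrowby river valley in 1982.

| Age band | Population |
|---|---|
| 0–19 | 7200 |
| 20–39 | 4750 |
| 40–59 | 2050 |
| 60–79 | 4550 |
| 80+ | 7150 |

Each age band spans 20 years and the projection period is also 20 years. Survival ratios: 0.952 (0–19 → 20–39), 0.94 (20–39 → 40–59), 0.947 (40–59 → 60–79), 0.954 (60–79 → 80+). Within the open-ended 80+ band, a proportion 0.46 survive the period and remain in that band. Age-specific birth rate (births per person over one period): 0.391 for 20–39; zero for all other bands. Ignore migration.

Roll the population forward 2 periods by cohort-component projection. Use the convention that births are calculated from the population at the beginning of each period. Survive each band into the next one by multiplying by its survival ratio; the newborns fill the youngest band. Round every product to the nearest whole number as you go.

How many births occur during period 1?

1857

Let band 1 be 0–19 through band 5 = 80+.
Period 1:
Births: 4750 × 0.391 = 1857
Band 2: 7200 × 0.952 = 6854
Band 3: 4750 × 0.94 = 4465
Band 4: 2050 × 0.947 = 1941
Band 5: 4550 × 0.954 + 7150 × 0.46 = 4341 + 3289 = 7630
→ [1857, 6854, 4465, 1941, 7630]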